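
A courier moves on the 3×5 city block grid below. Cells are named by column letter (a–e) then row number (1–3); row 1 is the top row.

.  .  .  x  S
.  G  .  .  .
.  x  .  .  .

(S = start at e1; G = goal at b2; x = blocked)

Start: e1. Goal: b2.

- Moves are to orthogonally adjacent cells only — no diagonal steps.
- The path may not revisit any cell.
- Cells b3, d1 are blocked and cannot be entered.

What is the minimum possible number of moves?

4

The Manhattan distance from e1 to b2 is |1−2| + |5−2| = 4, so at least 4 moves are needed.
A route of 4 moves achieves this: e1 → e2 → d2 → c2 → b2.
Since 4 matches the lower bound, it is optimal.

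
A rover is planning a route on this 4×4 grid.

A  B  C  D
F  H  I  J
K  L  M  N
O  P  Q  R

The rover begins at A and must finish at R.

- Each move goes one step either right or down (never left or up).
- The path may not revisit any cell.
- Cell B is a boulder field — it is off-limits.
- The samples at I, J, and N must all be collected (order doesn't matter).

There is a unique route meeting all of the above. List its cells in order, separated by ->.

Moves only go right or down, so the column and row indices never decrease.
Route from A: down to F, 3× right (reaching J), 2× down (reaching R) — 6 moves in all.
Check: all required cells visited.

A -> F -> H -> I -> J -> N -> R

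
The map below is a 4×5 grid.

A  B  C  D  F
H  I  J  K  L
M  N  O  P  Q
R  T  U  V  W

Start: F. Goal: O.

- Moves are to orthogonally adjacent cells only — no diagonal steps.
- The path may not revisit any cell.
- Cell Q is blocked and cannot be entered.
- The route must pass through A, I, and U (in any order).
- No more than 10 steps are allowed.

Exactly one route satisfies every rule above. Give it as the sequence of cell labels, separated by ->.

The 10-move cap with required stops at A, I, U leaves no slack for detours.
Route from F: 4× left (reaching A), down to H, right to I, 2× down (reaching T), right to U, up to O — 10 moves in all.
Check: all required cells visited; 10 ≤ 10 moves.

F -> D -> C -> B -> A -> H -> I -> N -> T -> U -> O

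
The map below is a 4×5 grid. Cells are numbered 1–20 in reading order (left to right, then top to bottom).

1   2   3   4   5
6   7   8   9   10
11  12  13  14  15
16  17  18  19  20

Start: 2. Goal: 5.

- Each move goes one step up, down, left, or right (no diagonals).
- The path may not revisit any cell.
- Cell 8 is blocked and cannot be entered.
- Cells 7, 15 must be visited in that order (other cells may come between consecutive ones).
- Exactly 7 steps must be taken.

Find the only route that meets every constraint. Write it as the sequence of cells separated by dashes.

The waypoints must appear in the order 7, 15, with no cell reused.
Route from 2: down 2 to 12, right 3 to 15, up 2 to 5 — 7 moves in all.
Check: order respected (7 at step 1, 15 at step 5); 7 moves as required.

2 - 7 - 12 - 13 - 14 - 15 - 10 - 5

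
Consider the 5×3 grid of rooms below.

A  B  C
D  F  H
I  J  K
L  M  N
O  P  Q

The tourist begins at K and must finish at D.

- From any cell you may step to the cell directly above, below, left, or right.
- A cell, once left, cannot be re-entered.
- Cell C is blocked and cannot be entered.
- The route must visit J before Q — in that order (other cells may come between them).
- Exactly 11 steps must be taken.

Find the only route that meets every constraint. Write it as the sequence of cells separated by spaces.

K H F J M N Q P O L I D

The waypoints must appear in the order J, Q, with no cell reused.
Route from K: up 1 to H, left 1 to F, down 2 to M, right 1 to N, down 1 to Q, left 2 to O, up 3 to D — 11 moves in all.
Check: order respected (J at step 3, Q at step 6); 11 moves as required.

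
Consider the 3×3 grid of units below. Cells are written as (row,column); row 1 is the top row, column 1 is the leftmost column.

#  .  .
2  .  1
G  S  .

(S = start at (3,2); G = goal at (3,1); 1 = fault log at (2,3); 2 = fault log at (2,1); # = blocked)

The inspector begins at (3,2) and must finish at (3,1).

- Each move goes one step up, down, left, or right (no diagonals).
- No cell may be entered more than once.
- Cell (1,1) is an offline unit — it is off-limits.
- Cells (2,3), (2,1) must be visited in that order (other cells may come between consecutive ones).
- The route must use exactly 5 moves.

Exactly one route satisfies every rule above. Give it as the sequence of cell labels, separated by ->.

(3,2) -> (3,3) -> (2,3) -> (2,2) -> (2,1) -> (3,1)

The waypoints must appear in the order (2,3), (2,1), with no cell reused.
Route from (3,2): right to (3,3), up to (2,3), 2× left (reaching (2,1)), down to (3,1) — 5 moves in all.
Check: order respected (1 at step 2, 2 at step 4); 5 moves as required.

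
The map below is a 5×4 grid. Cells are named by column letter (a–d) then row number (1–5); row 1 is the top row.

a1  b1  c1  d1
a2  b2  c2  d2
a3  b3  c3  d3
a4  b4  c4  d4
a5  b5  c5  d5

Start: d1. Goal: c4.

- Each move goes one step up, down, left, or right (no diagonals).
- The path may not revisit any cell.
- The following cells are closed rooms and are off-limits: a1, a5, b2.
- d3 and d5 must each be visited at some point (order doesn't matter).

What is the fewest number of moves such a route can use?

Any route passes through d3 and d5 in some order between d1 and c4. Summing Manhattan distances along each leg and taking the cheapest ordering (d1 → d3 → d5 → c4) gives a lower bound of 2 + 2 + 2 = 6 moves.
A route of 6 moves achieves this: d1 → d2 → d3 → d4 → d5 → c5 → c4.
Since 6 matches the lower bound, it is optimal.

6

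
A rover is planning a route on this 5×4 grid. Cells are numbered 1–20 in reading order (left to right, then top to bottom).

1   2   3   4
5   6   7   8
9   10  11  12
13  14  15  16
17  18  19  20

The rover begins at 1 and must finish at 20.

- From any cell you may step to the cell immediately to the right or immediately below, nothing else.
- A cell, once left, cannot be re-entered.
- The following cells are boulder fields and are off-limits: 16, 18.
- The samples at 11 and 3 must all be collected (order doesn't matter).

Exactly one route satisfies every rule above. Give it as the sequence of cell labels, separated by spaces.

Moves only go right or down, so the column and row indices never decrease.
Route from 1: right 2 to 3, down 4 to 19, right 1 to 20 — 7 moves in all.
Check: all required cells visited.

1 2 3 7 11 15 19 20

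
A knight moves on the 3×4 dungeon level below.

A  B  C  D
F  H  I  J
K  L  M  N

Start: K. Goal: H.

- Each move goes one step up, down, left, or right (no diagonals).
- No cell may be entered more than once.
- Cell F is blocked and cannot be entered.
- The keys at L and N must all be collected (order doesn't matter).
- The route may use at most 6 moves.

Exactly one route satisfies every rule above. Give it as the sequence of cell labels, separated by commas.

K, L, M, N, J, I, H

The budget equals the shortest possible length, so every move has to be on a shortest route through the required cells.
Route from K: right 3 to N, up 1 to J, left 2 to H — 6 moves in all.
Check: all required cells visited; 6 ≤ 6 moves.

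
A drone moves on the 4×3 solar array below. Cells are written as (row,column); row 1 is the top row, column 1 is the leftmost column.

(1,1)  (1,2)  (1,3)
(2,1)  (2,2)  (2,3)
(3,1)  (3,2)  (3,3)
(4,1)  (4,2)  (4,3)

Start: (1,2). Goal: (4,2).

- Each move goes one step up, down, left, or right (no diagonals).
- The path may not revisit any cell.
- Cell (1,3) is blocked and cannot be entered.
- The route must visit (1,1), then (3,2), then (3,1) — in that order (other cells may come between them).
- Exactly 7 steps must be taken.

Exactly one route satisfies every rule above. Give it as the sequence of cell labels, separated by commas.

The waypoints must appear in the order (1,1), (3,2), (3,1), with no cell reused.
Route from (1,2): left to (1,1), down to (2,1), right to (2,2), down to (3,2), left to (3,1), down to (4,1), right to (4,2) — 7 moves in all.
Check: order respected ((1,1) at step 1, (3,2) at step 4, (3,1) at step 5); 7 moves as required.

(1,2), (1,1), (2,1), (2,2), (3,2), (3,1), (4,1), (4,2)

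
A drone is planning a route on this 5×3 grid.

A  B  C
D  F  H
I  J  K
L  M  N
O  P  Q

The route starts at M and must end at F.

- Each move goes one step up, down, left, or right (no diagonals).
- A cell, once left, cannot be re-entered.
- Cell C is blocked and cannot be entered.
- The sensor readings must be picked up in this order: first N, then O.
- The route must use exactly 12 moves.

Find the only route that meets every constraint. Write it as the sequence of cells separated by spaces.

The waypoints must appear in the order N, O, with no cell reused.
Route from M: up to J, right to K, 2× down (reaching Q), 2× left (reaching O), 4× up (reaching A), right to B, down to F — 12 moves in all.
Check: order respected (N at step 3, O at step 6); 12 moves as required.

M J K N Q P O L I D A B F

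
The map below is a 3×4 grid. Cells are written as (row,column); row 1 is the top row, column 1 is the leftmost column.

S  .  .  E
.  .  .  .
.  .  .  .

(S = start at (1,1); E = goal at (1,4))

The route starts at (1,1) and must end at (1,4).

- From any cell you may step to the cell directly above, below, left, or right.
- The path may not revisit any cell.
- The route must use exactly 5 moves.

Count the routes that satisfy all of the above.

6

Need simple routes of exactly 5 moves from (1,1) to (1,4) (Manhattan distance 3, so 1 moves are spent on a detour and 1 undoing it).
Enumerating: (1,1) (2,1) (2,2) (1,2) (1,3) (1,4) | (1,1) (2,1) (2,2) (2,3) (1,3) (1,4) | (1,1) (2,1) (2,2) (2,3) (2,4) (1,4) | (1,1) (1,2) (2,2) (2,3) (1,3) (1,4) | (1,1) (1,2) (2,2) (2,3) (2,4) (1,4) | (1,1) (1,2) (1,3) (2,3) (2,4) (1,4).
That gives 6 routes.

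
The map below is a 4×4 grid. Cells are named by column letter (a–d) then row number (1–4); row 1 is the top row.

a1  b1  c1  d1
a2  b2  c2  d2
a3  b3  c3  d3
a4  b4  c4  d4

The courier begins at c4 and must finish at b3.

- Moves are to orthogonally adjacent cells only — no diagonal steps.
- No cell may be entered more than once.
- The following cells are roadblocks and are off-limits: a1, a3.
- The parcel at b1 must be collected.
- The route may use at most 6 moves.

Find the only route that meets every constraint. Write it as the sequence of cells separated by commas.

c4, c3, c2, c1, b1, b2, b3

Any route must reach b1 and still end at b3 within 6 moves, so the order of the required stops is forced.
Route from c4: 3× up (reaching c1), left to b1, 2× down (reaching b3) — 6 moves in all.
Check: all required cells visited; 6 ≤ 6 moves.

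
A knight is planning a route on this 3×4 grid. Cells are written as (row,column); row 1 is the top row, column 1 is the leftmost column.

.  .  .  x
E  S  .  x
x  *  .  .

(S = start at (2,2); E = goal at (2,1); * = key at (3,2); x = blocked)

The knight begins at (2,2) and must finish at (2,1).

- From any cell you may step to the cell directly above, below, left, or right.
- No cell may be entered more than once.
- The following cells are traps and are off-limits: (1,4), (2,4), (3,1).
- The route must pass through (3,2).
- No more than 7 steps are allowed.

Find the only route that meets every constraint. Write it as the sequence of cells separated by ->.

(2,2) -> (3,2) -> (3,3) -> (2,3) -> (1,3) -> (1,2) -> (1,1) -> (2,1)

Any route must reach (3,2) and still end at (2,1) within 7 moves, so the order of the required stops is forced.
Route from (2,2): down 1 to (3,2), right 1 to (3,3), up 2 to (1,3), left 2 to (1,1), down 1 to (2,1) — 7 moves in all.
Check: all required cells visited; 7 ≤ 7 moves.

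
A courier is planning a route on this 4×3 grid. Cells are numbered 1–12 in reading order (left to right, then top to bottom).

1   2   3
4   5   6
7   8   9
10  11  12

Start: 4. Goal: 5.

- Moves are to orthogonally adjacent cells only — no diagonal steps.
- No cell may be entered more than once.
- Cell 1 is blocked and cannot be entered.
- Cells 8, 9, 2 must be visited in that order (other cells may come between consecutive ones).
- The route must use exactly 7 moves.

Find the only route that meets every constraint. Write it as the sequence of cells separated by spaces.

4 7 8 9 6 3 2 5

The waypoints must appear in the order 8, 9, 2, with no cell reused.
Route from 4: down to 7, 2× right (reaching 9), 2× up (reaching 3), left to 2, down to 5 — 7 moves in all.
Check: order respected (8 at step 2, 9 at step 3, 2 at step 6); 7 moves as required.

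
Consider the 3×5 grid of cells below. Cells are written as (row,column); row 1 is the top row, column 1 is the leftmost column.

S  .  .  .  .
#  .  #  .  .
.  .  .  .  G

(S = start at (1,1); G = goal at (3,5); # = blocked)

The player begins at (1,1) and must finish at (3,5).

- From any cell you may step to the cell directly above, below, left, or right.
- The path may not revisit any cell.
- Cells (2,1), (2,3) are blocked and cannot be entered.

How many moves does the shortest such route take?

The Manhattan distance from (1,1) to (3,5) is |1−3| + |1−5| = 6, so at least 6 moves are needed.
A route of 6 moves achieves this: (1,1) → (1,2) → (2,2) → (3,2) → (3,3) → (3,4) → (3,5).
Since 6 matches the lower bound, it is optimal.

6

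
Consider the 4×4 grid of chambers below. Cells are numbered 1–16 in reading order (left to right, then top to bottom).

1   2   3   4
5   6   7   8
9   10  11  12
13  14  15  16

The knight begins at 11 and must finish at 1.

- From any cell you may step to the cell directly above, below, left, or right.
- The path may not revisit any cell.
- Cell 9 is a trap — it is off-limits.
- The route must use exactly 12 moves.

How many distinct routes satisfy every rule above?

8

Need simple routes of exactly 12 moves from 11 to 1 (Manhattan distance 4, so 4 moves are spent on a detour and 4 undoing it).
Enumerating: 11 7 3 4 8 12 16 15 14 10 6 2 1 | 11 7 3 4 8 12 16 15 14 10 6 5 1 | 11 7 6 10 14 15 16 12 8 4 3 2 1 | 11 10 14 15 16 12 8 4 3 7 6 2 1 | 11 10 14 15 16 12 8 4 3 7 6 5 1 | 11 10 14 15 16 12 8 4 3 2 6 5 1 | 11 10 14 15 16 12 8 7 3 2 6 5 1 | 11 12 16 15 14 10 6 7 8 4 3 2 1.
That gives 8 routes.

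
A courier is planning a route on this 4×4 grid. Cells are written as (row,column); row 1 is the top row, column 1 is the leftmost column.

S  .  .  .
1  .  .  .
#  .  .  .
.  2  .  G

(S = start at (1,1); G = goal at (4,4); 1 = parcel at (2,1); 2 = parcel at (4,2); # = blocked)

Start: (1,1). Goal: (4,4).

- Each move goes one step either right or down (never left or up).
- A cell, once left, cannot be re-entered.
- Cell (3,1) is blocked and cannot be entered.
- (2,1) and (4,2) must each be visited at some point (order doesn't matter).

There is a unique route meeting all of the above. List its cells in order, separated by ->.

Moves only go right or down, so the column and row indices never decrease.
Route from (1,1): down to (2,1), right to (2,2), 2× down (reaching (4,2)), 2× right (reaching (4,4)) — 6 moves in all.
Check: all required cells visited.

(1,1) -> (2,1) -> (2,2) -> (3,2) -> (4,2) -> (4,3) -> (4,4)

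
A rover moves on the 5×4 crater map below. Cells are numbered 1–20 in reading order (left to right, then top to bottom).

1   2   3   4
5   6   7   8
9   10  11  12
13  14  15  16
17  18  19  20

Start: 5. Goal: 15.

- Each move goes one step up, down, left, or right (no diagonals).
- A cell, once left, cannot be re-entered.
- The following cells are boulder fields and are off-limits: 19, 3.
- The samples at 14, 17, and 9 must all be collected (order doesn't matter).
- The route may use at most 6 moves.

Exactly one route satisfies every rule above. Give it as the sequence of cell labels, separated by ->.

The 6-move cap with required stops at 14, 17, 9 leaves no slack for detours.
Route from 5: down 3 to 17, right 1 to 18, up 1 to 14, right 1 to 15 — 6 moves in all.
Check: all required cells visited; 6 ≤ 6 moves.

5 -> 9 -> 13 -> 17 -> 18 -> 14 -> 15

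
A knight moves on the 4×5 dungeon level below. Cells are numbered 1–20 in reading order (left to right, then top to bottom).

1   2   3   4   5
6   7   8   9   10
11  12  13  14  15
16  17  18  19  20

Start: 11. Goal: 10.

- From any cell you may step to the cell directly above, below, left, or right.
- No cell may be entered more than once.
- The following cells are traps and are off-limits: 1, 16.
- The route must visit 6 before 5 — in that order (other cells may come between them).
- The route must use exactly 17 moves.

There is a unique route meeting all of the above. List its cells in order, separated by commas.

11, 6, 7, 2, 3, 8, 13, 12, 17, 18, 19, 20, 15, 14, 9, 4, 5, 10

The waypoints must appear in the order 6, 5, with no cell reused.
Route from 11: up 1 to 6, right 1 to 7, up 1 to 2, right 1 to 3, down 2 to 13, left 1 to 12, down 1 to 17, right 3 to 20, up 1 to 15, left 1 to 14, up 2 to 4, right 1 to 5, down 1 to 10 — 17 moves in all.
Check: order respected (6 at step 1, 5 at step 16); 17 moves as required.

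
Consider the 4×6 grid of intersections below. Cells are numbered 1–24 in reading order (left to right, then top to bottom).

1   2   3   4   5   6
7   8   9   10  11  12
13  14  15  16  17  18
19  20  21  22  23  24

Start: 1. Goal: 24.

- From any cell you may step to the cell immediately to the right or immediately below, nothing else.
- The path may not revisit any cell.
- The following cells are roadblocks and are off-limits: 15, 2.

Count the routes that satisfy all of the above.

9

A right/down-only route from 1 to 24 makes exactly 3 down-moves and 5 right-moves in some order.
With no other constraints that would be C(8,3) = 56 routes.
Subtract routes through each blocked cell (inclusion–exclusion for overlaps): − through 2: 35 − through 15: 24 + through 2&15: 12 → 9.
That gives 9 routes.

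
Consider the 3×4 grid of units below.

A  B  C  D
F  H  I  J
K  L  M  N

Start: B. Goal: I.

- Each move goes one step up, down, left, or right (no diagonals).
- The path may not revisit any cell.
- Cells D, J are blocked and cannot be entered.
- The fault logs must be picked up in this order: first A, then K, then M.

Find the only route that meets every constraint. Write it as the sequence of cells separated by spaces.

B A F K L M I

The waypoints must appear in the order A, K, M, with no cell reused.
Route from B: left 1 to A, down 2 to K, right 2 to M, up 1 to I — 6 moves in all.
Check: order respected (A at step 1, K at step 3, M at step 5).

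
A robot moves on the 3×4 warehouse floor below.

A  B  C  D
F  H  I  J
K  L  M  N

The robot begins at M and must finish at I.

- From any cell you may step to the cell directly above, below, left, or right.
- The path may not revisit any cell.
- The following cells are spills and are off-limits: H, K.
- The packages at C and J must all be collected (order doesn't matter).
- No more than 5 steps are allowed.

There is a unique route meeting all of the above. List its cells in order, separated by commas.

The budget equals the shortest possible length, so every move has to be on a shortest route through the required cells.
Route from M: right to N, 2× up (reaching D), left to C, down to I — 5 moves in all.
Check: all required cells visited; 5 ≤ 5 moves.

M, N, J, D, C, I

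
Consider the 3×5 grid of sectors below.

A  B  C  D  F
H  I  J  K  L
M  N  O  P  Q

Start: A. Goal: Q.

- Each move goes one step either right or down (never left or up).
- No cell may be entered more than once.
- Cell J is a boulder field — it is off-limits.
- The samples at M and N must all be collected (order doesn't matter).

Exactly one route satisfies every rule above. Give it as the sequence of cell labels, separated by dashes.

A - H - M - N - O - P - Q

Moves only go right or down, so the column and row indices never decrease.
Route from A: down 2 to M, right 4 to Q — 6 moves in all.
Check: all required cells visited.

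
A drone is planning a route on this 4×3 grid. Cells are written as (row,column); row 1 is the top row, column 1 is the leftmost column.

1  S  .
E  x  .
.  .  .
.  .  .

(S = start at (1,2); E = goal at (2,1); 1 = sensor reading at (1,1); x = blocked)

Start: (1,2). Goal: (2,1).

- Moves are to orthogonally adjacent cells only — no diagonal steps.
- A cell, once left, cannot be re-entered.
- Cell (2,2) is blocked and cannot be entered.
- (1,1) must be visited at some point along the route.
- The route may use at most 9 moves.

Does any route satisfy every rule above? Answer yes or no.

One route that works: (1,2) → (1,1) → (2,1).

yes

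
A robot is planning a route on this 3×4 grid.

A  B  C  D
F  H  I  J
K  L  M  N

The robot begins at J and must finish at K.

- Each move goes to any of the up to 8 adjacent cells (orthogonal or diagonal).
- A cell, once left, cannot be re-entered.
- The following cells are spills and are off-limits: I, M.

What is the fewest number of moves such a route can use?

With diagonal moves allowed, the Chebyshev distance max(|Δrow|,|Δcol|) from J to K is 3, so at least 3 moves are needed.
A route of 3 moves achieves this: J → C → H → K.
Since 3 matches the lower bound, it is optimal.

3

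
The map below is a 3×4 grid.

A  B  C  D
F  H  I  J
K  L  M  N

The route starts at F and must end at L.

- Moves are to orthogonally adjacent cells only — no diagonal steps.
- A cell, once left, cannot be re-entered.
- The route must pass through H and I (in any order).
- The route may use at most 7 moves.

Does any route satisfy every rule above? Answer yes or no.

One route that works: F → H → I → M → L.

yes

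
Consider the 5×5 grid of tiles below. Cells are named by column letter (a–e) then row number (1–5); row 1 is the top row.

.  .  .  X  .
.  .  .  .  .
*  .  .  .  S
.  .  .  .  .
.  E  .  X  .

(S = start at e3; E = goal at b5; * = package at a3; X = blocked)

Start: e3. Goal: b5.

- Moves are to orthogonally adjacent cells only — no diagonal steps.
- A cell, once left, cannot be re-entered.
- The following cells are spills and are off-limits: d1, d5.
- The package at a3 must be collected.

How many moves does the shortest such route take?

7

Any route passes through a3 somewhere between e3 and b5. Summing Manhattan distances along the two legs (e3 → a3 → b5) gives a lower bound of 4 + 3 = 7 moves.
A route of 7 moves achieves this: e3 → d3 → c3 → b3 → a3 → a4 → a5 → b5.
Since 7 matches the lower bound, it is optimal.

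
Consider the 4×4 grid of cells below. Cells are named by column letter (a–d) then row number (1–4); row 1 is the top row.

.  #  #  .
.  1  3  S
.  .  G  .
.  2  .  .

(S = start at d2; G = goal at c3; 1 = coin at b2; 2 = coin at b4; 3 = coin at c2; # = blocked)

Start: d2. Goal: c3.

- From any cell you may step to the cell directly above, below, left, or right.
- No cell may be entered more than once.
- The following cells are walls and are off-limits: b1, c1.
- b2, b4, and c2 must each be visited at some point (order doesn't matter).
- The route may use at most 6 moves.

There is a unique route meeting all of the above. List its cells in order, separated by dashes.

The budget equals the shortest possible length, so every move has to be on a shortest route through the required cells.
Route from d2: 2× left (reaching b2), 2× down (reaching b4), right to c4, up to c3 — 6 moves in all.
Check: all required cells visited; 6 ≤ 6 moves.

d2 - c2 - b2 - b3 - b4 - c4 - c3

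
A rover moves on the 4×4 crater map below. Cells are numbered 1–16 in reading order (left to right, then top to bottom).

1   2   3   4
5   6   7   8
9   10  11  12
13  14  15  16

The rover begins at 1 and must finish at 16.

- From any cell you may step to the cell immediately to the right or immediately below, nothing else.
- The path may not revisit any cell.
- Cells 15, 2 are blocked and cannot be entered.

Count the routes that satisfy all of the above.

A right/down-only route from 1 to 16 makes exactly 3 down-moves and 3 right-moves in some order.
With no other constraints that would be C(6,3) = 20 routes.
Subtract routes through each blocked cell (inclusion–exclusion for overlaps): − through 2: 10 − through 15: 10 + through 2&15: 4 → 4.
That gives 4 routes.

4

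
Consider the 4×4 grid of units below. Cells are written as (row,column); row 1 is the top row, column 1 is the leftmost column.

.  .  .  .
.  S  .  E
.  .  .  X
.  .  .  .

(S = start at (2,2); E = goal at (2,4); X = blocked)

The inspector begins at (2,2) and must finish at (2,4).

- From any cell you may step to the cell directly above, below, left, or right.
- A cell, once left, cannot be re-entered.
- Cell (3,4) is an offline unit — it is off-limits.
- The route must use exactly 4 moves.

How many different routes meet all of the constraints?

4

Need simple routes of exactly 4 moves from (2,2) to (2,4) (Manhattan distance 2, so 1 moves are spent on a detour and 1 undoing it).
Enumerating: (2,2) (1,2) (1,3) (2,3) (2,4) | (2,2) (1,2) (1,3) (1,4) (2,4) | (2,2) (3,2) (3,3) (2,3) (2,4) | (2,2) (2,3) (1,3) (1,4) (2,4).
That gives 4 routes.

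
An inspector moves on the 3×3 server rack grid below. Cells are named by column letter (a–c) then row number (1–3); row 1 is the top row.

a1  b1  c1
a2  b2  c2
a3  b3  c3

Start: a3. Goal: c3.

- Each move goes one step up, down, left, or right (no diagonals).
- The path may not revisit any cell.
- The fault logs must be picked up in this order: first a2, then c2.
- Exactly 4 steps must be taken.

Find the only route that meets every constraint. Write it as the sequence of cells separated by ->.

a3 -> a2 -> b2 -> c2 -> c3

The waypoints must appear in the order a2, c2, with no cell reused.
Route from a3: up 1 to a2, right 2 to c2, down 1 to c3 — 4 moves in all.
Check: order respected (a2 at step 1, c2 at step 3); 4 moves as required.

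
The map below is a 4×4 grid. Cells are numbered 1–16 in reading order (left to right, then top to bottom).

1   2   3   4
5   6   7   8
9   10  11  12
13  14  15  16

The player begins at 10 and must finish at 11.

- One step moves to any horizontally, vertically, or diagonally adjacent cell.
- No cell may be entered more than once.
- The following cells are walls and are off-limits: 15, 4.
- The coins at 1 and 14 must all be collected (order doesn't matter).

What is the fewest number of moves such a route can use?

Any route passes through 1 and 14 in some order between 10 and 11. Summing Chebyshev distances along each leg and taking the cheapest ordering (10 → 14 → 1 → 11) gives a lower bound of 1 + 3 + 2 = 6 moves.
A route of 6 moves achieves this: 10 → 5 → 1 → 6 → 9 → 14 → 11.
Since 6 matches the lower bound, it is optimal.

6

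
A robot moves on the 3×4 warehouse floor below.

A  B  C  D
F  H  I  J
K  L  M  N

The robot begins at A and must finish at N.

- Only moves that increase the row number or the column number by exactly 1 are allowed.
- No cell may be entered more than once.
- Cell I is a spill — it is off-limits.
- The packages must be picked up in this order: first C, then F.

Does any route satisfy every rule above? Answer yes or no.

no

F lies to the left of C, so going from C to F would need a leftward move — but moves only go right/down, so C cannot be visited before F.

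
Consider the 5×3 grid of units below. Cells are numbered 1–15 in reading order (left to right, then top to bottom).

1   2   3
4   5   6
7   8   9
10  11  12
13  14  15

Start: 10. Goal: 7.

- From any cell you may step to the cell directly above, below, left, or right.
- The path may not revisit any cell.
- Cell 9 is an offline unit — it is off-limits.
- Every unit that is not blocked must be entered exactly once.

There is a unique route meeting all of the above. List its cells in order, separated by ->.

Need to visit all 14 open cells exactly once, starting at 10 and ending at 7.
Cell 15 has only two open neighbours (12 and 14), so the path must pass straight through it: one of those is the cell it's entered from and the other is where it exits.
Route from 10: down 1 to 13, right 2 to 15, up 1 to 12, left 1 to 11, up 2 to 5, right 1 to 6, up 1 to 3, left 2 to 1, down 2 to 7 — 13 moves in all.
Check: all 14 open cells covered.

10 -> 13 -> 14 -> 15 -> 12 -> 11 -> 8 -> 5 -> 6 -> 3 -> 2 -> 1 -> 4 -> 7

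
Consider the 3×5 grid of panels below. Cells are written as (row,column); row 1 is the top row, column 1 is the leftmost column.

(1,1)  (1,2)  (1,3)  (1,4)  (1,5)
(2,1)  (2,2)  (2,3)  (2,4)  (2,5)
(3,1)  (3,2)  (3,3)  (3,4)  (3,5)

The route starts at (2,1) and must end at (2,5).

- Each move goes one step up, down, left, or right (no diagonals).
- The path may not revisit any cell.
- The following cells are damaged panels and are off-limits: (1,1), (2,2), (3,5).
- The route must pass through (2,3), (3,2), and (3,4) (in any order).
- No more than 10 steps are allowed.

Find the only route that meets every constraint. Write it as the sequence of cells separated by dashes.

Any route must reach (2,3), (3,2), and (3,4) and still end at (2,5) within 10 moves, so the order of the required stops is forced.
Route from (2,1): down 1 to (3,1), right 3 to (3,4), up 1 to (2,4), left 1 to (2,3), up 1 to (1,3), right 2 to (1,5), down 1 to (2,5) — 10 moves in all.
Check: all required cells visited; 10 ≤ 10 moves.

(2,1) - (3,1) - (3,2) - (3,3) - (3,4) - (2,4) - (2,3) - (1,3) - (1,4) - (1,5) - (2,5)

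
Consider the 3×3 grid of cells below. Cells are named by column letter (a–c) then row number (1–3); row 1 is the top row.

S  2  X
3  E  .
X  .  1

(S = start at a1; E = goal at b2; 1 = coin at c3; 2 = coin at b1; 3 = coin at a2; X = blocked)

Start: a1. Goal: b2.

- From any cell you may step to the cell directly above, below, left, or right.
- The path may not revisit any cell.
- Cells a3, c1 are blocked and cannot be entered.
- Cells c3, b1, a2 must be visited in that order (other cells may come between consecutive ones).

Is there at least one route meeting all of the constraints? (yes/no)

Every way from a1 to c3 runs through b2 — but b2 is where the route must end, so it would be entered once on the way to c3 and again at the finish.

no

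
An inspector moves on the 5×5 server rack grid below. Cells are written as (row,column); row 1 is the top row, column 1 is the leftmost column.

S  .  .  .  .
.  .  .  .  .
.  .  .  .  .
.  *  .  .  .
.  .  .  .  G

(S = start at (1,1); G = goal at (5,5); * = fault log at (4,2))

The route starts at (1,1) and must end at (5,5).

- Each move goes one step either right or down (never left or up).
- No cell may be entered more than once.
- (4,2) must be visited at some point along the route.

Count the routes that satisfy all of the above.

A right/down-only route from (1,1) to (5,5) makes exactly 4 down-moves and 4 right-moves in some order.
With no other constraints that would be C(8,4) = 70 routes.
Split at (4,2) and multiply the segment counts: (1,1)→(4,2): 4; (4,2)→(5,5): 4; product = 16.
That gives 16 routes.

16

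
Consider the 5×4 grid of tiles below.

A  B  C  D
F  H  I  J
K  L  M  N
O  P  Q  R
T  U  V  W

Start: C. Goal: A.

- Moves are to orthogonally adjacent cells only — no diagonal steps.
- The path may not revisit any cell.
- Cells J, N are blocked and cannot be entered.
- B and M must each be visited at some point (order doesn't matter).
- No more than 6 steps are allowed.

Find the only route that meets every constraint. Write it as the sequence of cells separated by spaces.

C I M L H B A

The 6-move cap with required stops at B, M leaves no slack for detours.
Route from C: down 2 to M, left 1 to L, up 2 to B, left 1 to A — 6 moves in all.
Check: all required cells visited; 6 ≤ 6 moves.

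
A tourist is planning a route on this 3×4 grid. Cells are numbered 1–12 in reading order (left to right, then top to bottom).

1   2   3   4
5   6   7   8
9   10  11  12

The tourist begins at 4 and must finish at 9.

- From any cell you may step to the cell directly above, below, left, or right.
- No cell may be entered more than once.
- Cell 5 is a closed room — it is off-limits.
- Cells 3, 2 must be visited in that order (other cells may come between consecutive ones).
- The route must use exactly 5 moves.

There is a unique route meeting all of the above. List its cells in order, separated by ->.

4 -> 3 -> 2 -> 6 -> 10 -> 9

The waypoints must appear in the order 3, 2, with no cell reused.
Route from 4: 2× left (reaching 2), 2× down (reaching 10), left to 9 — 5 moves in all.
Check: order respected (3 at step 1, 2 at step 2); 5 moves as required.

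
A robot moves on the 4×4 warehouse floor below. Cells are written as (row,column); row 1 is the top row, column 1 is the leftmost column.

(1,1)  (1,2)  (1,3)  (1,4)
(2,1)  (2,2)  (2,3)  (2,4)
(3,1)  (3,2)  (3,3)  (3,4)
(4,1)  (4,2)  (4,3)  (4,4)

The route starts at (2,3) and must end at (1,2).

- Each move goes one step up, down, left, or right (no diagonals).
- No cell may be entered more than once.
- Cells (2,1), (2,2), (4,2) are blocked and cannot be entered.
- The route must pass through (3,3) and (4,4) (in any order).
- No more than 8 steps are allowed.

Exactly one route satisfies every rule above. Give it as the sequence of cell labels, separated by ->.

The 8-move cap with required stops at (3,3), (4,4) leaves no slack for detours.
Route from (2,3): 2× down (reaching (4,3)), right to (4,4), 3× up (reaching (1,4)), 2× left (reaching (1,2)) — 8 moves in all.
Check: all required cells visited; 8 ≤ 8 moves.

(2,3) -> (3,3) -> (4,3) -> (4,4) -> (3,4) -> (2,4) -> (1,4) -> (1,3) -> (1,2)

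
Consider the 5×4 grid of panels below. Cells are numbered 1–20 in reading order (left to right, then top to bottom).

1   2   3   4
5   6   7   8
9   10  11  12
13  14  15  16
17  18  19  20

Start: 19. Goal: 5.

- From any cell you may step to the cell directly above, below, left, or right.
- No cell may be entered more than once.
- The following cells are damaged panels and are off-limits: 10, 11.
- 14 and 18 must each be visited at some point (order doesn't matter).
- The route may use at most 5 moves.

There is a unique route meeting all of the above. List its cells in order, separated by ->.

19 -> 18 -> 14 -> 13 -> 9 -> 5

The 5-move cap with required stops at 14, 18 leaves no slack for detours.
Route from 19: left 1 to 18, up 1 to 14, left 1 to 13, up 2 to 5 — 5 moves in all.
Check: all required cells visited; 5 ≤ 5 moves.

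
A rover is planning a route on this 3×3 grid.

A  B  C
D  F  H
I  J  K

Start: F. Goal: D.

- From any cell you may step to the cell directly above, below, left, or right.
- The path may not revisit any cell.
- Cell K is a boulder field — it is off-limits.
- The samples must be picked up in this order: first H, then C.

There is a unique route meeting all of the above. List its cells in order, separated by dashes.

F - H - C - B - A - D

The waypoints must appear in the order H, C, with no cell reused.
Route from F: right to H, up to C, 2× left (reaching A), down to D — 5 moves in all.
Check: order respected (H at step 1, C at step 2).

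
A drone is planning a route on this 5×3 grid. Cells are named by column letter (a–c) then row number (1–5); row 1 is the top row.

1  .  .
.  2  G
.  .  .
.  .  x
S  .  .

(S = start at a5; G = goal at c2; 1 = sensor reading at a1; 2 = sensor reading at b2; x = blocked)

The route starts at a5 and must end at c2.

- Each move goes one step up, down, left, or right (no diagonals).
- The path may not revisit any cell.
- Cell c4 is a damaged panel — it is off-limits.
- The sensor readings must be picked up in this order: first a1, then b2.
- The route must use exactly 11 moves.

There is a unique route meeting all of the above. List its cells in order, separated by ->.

a5 -> b5 -> b4 -> a4 -> a3 -> a2 -> a1 -> b1 -> b2 -> b3 -> c3 -> c2

The waypoints must appear in the order a1, b2, with no cell reused.
Route from a5: right to b5, up to b4, left to a4, 3× up (reaching a1), right to b1, 2× down (reaching b3), right to c3, up to c2 — 11 moves in all.
Check: order respected (1 at step 6, 2 at step 8); 11 moves as required.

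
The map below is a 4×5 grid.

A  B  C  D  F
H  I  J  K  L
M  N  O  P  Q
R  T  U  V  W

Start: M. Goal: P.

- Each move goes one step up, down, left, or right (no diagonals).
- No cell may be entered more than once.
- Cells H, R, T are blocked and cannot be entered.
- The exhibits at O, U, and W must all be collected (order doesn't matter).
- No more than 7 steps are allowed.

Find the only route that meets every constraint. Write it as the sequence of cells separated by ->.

M -> N -> O -> U -> V -> W -> Q -> P

The budget equals the shortest possible length, so every move has to be on a shortest route through the required cells.
Route from M: 2× right (reaching O), down to U, 2× right (reaching W), up to Q, left to P — 7 moves in all.
Check: all required cells visited; 7 ≤ 7 moves.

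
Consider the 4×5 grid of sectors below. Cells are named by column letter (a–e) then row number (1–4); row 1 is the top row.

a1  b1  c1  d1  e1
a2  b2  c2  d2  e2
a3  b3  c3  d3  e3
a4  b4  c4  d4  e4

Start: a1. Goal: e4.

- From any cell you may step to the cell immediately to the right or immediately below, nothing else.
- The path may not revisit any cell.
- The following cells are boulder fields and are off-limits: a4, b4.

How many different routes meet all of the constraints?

31

A right/down-only route from a1 to e4 makes exactly 3 down-moves and 4 right-moves in some order.
With no other constraints that would be C(7,3) = 35 routes.
Subtract routes through each blocked cell (inclusion–exclusion for overlaps): − through a4: 1 − through b4: 4 + through a4&b4: 1 → 31.
That gives 31 routes.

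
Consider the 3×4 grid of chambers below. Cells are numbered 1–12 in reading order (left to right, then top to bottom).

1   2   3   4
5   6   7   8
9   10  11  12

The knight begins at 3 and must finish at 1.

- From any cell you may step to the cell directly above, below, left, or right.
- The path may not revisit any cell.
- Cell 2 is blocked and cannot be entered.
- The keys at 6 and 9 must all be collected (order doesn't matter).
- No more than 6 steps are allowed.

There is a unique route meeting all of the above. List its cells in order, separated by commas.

Any route must reach 6 and 9 and still end at 1 within 6 moves, so the order of the required stops is forced.
Route from 3: down to 7, left to 6, down to 10, left to 9, 2× up (reaching 1) — 6 moves in all.
Check: all required cells visited; 6 ≤ 6 moves.

3, 7, 6, 10, 9, 5, 1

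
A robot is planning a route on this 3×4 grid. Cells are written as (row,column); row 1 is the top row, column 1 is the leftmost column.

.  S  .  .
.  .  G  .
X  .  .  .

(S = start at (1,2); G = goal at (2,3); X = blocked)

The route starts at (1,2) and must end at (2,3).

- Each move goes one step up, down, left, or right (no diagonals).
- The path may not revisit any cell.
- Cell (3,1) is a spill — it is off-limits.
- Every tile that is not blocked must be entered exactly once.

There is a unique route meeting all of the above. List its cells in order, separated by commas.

(1,2), (1,1), (2,1), (2,2), (3,2), (3,3), (3,4), (2,4), (1,4), (1,3), (2,3)

Need to visit all 11 open cells exactly once, starting at (1,2) and ending at (2,3).
Cell (3,4) has only two open neighbours ((2,4) and (3,3)), so the path must pass straight through it: one of those is the cell it's entered from and the other is where it exits.
Route from (1,2): left to (1,1), down to (2,1), right to (2,2), down to (3,2), 2× right (reaching (3,4)), 2× up (reaching (1,4)), left to (1,3), down to (2,3) — 10 moves in all.
Check: all 11 open cells covered.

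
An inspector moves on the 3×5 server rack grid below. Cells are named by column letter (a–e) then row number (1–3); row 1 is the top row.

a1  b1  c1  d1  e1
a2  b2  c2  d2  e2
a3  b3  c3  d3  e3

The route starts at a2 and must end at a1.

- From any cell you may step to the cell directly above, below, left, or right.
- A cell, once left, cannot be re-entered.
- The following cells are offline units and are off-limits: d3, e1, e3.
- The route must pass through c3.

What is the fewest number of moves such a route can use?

7

Any route passes through c3 somewhere between a2 and a1. Summing Manhattan distances along the two legs (a2 → c3 → a1) gives a lower bound of 3 + 4 = 7 moves.
A route of 7 moves achieves this: a2 → a3 → b3 → c3 → c2 → c1 → b1 → a1.
Since 7 matches the lower bound, it is optimal.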